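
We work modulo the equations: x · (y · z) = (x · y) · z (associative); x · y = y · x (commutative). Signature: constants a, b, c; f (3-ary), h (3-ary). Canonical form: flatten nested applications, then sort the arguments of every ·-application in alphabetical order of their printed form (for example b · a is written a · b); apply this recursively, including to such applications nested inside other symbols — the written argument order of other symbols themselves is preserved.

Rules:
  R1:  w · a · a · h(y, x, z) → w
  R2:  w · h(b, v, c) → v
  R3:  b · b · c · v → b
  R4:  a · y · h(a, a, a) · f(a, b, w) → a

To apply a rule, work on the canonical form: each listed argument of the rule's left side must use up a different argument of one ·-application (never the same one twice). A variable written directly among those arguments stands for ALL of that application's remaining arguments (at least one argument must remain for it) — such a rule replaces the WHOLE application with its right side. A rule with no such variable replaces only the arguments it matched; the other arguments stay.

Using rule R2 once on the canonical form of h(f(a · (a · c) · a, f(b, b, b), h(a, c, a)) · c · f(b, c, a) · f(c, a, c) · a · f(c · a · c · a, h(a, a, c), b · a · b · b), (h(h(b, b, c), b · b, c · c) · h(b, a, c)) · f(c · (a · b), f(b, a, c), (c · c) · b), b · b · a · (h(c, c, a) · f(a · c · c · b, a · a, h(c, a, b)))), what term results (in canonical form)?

Canonical form:  h(a · c · f(a · a · a · c, f(b, b, b), h(a, c, a)) · f(a · a · c · c, h(a, a, c), a · b · b · b) · f(b, c, a) · f(c, a, c), f(a · b · c, f(b, a, c), b · c · c) · h(b, a, c) · h(h(b, b, c), b · b, c · c), a · b · b · f(a · b · c · c, a · a, h(c, a, b)) · h(c, c, a))
R2 matches:  uses h(b, a, c);  v := a, w := f(a · b · c, f(b, a, c), b · c · c) · h(h(b, b, c), b · b, c · c)
The variable takes the whole remainder — replace the entire application.
Result:  h(a · c · f(a · a · a · c, f(b, b, b), h(a, c, a)) · f(a · a · c · c, h(a, a, c), a · b · b · b) · f(b, c, a) · f(c, a, c), a, a · b · b · f(a · b · c · c, a · a, h(c, a, b)) · h(c, c, a))

Answer: h(a · c · f(a · a · a · c, f(b, b, b), h(a, c, a)) · f(a · a · c · c, h(a, a, c), a · b · b · b) · f(b, c, a) · f(c, a, c), a, a · b · b · f(a · b · c · c, a · a, h(c, a, b)) · h(c, c, a))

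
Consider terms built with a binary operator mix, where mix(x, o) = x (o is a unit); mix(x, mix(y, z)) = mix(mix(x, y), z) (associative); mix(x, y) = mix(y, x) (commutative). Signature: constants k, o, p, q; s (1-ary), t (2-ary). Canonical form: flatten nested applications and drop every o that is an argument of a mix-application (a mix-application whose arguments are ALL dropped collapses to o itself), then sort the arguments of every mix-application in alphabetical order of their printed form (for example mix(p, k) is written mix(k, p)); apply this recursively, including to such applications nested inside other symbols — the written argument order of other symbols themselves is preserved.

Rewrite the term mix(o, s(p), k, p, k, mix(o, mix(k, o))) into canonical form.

Merge nested applications:  mix(o, s(p), k, p, k, o, k, o)
Drop the unit:  drop o (×3)
Sort:  mix(k, k, k, p, s(p))

Answer: mix(k, k, k, p, s(p))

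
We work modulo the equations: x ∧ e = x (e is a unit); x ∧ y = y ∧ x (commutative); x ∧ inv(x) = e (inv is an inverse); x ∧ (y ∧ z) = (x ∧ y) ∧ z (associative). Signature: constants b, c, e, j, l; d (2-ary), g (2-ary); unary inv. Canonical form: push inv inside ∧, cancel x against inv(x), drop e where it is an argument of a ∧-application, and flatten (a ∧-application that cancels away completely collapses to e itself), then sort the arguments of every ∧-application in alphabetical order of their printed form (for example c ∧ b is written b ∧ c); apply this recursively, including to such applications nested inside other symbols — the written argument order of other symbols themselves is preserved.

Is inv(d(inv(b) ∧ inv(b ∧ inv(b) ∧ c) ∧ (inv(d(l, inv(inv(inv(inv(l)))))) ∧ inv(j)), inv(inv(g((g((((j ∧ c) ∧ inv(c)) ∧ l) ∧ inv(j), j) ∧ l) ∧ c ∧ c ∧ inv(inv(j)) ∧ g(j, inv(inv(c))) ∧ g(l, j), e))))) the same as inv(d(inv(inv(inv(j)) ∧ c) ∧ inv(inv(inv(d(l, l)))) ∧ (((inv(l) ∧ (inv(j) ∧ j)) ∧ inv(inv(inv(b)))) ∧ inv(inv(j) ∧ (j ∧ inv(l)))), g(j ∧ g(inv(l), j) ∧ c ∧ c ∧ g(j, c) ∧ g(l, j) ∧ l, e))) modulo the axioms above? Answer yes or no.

Left:  inv(d(inv(b) ∧ inv(b ∧ inv(b) ∧ c) ∧ (inv(d(l, inv(inv(inv(inv(l)))))) ∧ inv(j)), inv(inv(g((g((((j ∧ c) ∧ inv(c)) ∧ l) ∧ inv(j), j) ∧ l) ∧ c ∧ c ∧ inv(inv(j)) ∧ g(j, inv(inv(c))) ∧ g(l, j), e)))))
  Push inv inside:  distribute inv over ∧ and collapse double inv
  Collect:  inv(d(inv(b) ∧ inv(c) ∧ inv(d(l, l)) ∧ inv(j), g(c ∧ c ∧ g(j, c) ∧ g(l, j) ∧ g(l, j) ∧ j ∧ l, e)))
Right:  inv(d(inv(inv(inv(j)) ∧ c) ∧ inv(inv(inv(d(l, l)))) ∧ (((inv(l) ∧ (inv(j) ∧ j)) ∧ inv(inv(inv(b)))) ∧ inv(inv(j) ∧ (j ∧ inv(l)))), g(j ∧ g(inv(l), j) ∧ c ∧ c ∧ g(j, c) ∧ g(l, j) ∧ l, e)))
  Push inv inside:  distribute inv over ∧ and collapse double inv
  Collect terms:  inv(d(inv(b) ∧ inv(c) ∧ inv(d(l, l)) ∧ inv(j), g(c ∧ c ∧ g(inv(l), j) ∧ g(j, c) ∧ g(l, j) ∧ j ∧ l, e)))

Answer: no — inv(d(inv(b) ∧ inv(c) ∧ inv(d(l, l)) ∧ inv(j), g(c ∧ c ∧ g(j, c) ∧ g(l, j) ∧ g(l, j) ∧ j ∧ l, e))) vs inv(d(inv(b) ∧ inv(c) ∧ inv(d(l, l)) ∧ inv(j), g(c ∧ c ∧ g(inv(l), j) ∧ g(j, c) ∧ g(l, j) ∧ j ∧ l, e)))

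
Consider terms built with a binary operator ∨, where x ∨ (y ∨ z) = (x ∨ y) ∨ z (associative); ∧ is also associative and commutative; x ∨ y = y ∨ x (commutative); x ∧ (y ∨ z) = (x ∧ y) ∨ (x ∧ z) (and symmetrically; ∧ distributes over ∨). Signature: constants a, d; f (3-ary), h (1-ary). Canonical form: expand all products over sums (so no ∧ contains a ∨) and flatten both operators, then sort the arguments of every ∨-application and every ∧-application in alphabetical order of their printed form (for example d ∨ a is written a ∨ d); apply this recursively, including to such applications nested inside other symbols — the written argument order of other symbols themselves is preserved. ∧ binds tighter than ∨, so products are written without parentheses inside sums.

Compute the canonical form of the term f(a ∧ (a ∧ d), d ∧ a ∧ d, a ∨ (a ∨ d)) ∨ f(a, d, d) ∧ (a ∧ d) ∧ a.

Un-nest:  f(a ∧ a ∧ d, a ∧ d ∧ d, a ∨ a ∨ d) ∨ a ∧ a ∧ d ∧ f(a, d, d)
Sort arguments:  a ∧ a ∧ d ∧ f(a, d, d) ∨ f(a ∧ a ∧ d, a ∧ d ∧ d, a ∨ a ∨ d)

Answer: a ∧ a ∧ d ∧ f(a, d, d) ∨ f(a ∧ a ∧ d, a ∧ d ∧ d, a ∨ a ∨ d)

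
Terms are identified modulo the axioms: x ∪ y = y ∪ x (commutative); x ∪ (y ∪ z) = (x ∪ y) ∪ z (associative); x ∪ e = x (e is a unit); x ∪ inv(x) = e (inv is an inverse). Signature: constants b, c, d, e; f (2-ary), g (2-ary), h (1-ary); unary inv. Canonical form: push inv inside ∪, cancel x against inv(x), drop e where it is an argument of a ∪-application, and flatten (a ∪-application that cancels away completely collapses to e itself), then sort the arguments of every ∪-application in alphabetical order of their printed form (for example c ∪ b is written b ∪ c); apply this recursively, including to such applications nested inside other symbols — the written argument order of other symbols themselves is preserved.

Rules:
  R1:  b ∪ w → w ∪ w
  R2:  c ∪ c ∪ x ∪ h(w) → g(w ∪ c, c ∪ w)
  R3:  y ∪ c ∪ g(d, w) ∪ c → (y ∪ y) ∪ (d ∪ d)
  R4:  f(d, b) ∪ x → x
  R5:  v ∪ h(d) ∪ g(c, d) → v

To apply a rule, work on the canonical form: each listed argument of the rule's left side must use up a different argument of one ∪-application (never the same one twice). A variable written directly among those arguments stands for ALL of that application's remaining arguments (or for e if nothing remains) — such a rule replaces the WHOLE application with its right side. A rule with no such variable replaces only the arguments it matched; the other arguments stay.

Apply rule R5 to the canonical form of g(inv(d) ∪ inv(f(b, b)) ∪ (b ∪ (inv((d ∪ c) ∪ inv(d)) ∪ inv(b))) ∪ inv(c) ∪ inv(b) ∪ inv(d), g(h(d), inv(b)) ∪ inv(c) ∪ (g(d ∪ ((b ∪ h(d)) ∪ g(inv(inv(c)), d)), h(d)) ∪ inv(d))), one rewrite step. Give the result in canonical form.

Answer: g(inv(b) ∪ inv(c) ∪ inv(c) ∪ inv(d) ∪ inv(d) ∪ inv(f(b, b)), g(b ∪ d, h(d)) ∪ g(h(d), inv(b)) ∪ inv(c) ∪ inv(d))

Derivation:
Canonical form:  g(inv(b) ∪ inv(c) ∪ inv(c) ∪ inv(d) ∪ inv(d) ∪ inv(f(b, b)), g(b ∪ d ∪ g(c, d) ∪ h(d), h(d)) ∪ g(h(d), inv(b)) ∪ inv(c) ∪ inv(d))
Apply R5:  consuming g(c, d), h(d);  v := b ∪ d
Every leftover argument binds to the variable; the entire application is replaced.
New term:  g(inv(b) ∪ inv(c) ∪ inv(c) ∪ inv(d) ∪ inv(d) ∪ inv(f(b, b)), g(b ∪ d, h(d)) ∪ g(h(d), inv(b)) ∪ inv(c) ∪ inv(d))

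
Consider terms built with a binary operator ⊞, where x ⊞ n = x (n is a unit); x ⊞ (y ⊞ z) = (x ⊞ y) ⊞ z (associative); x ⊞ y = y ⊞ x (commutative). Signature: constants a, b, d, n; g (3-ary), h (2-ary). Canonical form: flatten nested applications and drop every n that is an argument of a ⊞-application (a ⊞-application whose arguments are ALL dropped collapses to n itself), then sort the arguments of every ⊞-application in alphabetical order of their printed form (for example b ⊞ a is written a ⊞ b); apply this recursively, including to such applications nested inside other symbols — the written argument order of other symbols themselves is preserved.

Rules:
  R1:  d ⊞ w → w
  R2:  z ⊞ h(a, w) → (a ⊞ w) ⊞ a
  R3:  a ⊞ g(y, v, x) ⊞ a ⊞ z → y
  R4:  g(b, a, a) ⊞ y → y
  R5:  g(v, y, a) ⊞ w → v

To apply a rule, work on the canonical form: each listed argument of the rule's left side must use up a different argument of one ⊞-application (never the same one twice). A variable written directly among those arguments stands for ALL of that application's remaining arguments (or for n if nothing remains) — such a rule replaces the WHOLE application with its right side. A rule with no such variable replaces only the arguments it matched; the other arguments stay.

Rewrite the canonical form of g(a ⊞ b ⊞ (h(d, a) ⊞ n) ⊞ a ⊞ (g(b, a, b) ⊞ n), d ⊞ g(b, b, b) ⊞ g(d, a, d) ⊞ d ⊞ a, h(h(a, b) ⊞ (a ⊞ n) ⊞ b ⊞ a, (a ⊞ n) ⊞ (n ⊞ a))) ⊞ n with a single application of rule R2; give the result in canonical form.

Answer: g(a ⊞ a ⊞ b ⊞ g(b, a, b) ⊞ h(d, a), a ⊞ d ⊞ d ⊞ g(b, b, b) ⊞ g(d, a, d), h(a ⊞ a ⊞ b, a ⊞ a))

Derivation:
Canonical form:  g(a ⊞ a ⊞ b ⊞ g(b, a, b) ⊞ h(d, a), a ⊞ d ⊞ d ⊞ g(b, b, b) ⊞ g(d, a, d), h(a ⊞ a ⊞ b ⊞ h(a, b), a ⊞ a))
Match R2:  consume h(a, b);  w := b, z := a ⊞ a ⊞ b
The extension variable absorbs all remaining arguments, so the whole application is rewritten.
Giving:  g(a ⊞ a ⊞ b ⊞ g(b, a, b) ⊞ h(d, a), a ⊞ d ⊞ d ⊞ g(b, b, b) ⊞ g(d, a, d), h(a ⊞ a ⊞ b, a ⊞ a))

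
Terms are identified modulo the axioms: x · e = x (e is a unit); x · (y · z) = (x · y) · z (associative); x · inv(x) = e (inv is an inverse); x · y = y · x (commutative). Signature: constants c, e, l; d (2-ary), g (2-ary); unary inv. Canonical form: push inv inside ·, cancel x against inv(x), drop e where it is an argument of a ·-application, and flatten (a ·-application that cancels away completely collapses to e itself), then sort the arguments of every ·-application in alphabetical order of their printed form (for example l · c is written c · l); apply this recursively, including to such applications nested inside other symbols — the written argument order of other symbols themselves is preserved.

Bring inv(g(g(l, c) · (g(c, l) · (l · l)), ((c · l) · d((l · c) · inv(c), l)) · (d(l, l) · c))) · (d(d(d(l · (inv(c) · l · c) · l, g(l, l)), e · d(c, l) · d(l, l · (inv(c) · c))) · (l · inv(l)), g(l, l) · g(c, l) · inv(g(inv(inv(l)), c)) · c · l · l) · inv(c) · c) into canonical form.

Answer: d(d(d(l · l · l, g(l, l)), d(c, l) · d(l, l)), c · g(c, l) · g(l, l) · inv(g(l, c)) · l · l) · inv(g(g(c, l) · g(l, c) · l · l, c · c · d(l, l) · d(l, l) · l))

Derivation:
Push inv inside:  distribute inv over · and collapse double inv
Inverses cancel:  c cancels
Combine occurrences:  inv(g(g(c, l) · g(l, c) · l · l, c · c · d(l, l) · d(l, l) · l)) · d(d(d(l · l · l, g(l, l)), d(c, l) · d(l, l)), c · g(c, l) · g(l, l) · inv(g(l, c)) · l · l)
Sort:  d(d(d(l · l · l, g(l, l)), d(c, l) · d(l, l)), c · g(c, l) · g(l, l) · inv(g(l, c)) · l · l) · inv(g(g(c, l) · g(l, c) · l · l, c · c · d(l, l) · d(l, l) · l))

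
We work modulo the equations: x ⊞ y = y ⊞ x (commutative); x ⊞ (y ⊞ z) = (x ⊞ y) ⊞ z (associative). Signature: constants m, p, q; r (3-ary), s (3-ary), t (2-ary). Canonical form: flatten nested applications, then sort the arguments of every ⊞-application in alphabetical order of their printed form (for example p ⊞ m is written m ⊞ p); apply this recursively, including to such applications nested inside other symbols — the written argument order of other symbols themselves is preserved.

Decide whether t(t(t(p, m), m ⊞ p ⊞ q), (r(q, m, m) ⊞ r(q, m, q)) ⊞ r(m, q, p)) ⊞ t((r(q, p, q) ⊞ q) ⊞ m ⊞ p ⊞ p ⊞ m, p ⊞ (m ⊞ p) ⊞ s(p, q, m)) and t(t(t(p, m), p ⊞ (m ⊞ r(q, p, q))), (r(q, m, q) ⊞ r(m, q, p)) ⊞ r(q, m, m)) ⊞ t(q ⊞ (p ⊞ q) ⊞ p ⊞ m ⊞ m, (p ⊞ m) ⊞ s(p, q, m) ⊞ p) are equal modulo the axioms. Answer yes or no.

Left:  t(t(t(p, m), m ⊞ p ⊞ q), (r(q, m, m) ⊞ r(q, m, q)) ⊞ r(m, q, p)) ⊞ t((r(q, p, q) ⊞ q) ⊞ m ⊞ p ⊞ p ⊞ m, p ⊞ (m ⊞ p) ⊞ s(p, q, m))
  Simplify inside:  t(t(t(p, m), m ⊞ p ⊞ q), (r(q, m, m) ⊞ r(q, m, q)) ⊞ r(m, q, p))  →  t(t(t(p, m), m ⊞ p ⊞ q), r(m, q, p) ⊞ r(q, m, m) ⊞ r(q, m, q))
  Simplify inside:  t((r(q, p, q) ⊞ q) ⊞ m ⊞ p ⊞ p ⊞ m, p ⊞ (m ⊞ p) ⊞ s(p, q, m))  →  t(m ⊞ m ⊞ p ⊞ p ⊞ q ⊞ r(q, p, q), m ⊞ p ⊞ p ⊞ s(p, q, m))
  Sort:  t(m ⊞ m ⊞ p ⊞ p ⊞ q ⊞ r(q, p, q), m ⊞ p ⊞ p ⊞ s(p, q, m)) ⊞ t(t(t(p, m), m ⊞ p ⊞ q), r(m, q, p) ⊞ r(q, m, m) ⊞ r(q, m, q))
Right:  t(t(t(p, m), p ⊞ (m ⊞ r(q, p, q))), (r(q, m, q) ⊞ r(m, q, p)) ⊞ r(q, m, m)) ⊞ t(q ⊞ (p ⊞ q) ⊞ p ⊞ m ⊞ m, (p ⊞ m) ⊞ s(p, q, m) ⊞ p)
  Canonicalize subterm:  t(t(t(p, m), p ⊞ (m ⊞ r(q, p, q))), (r(q, m, q) ⊞ r(m, q, p)) ⊞ r(q, m, m))  →  t(t(t(p, m), m ⊞ p ⊞ r(q, p, q)), r(m, q, p) ⊞ r(q, m, m) ⊞ r(q, m, q))
  Inside:  t(q ⊞ (p ⊞ q) ⊞ p ⊞ m ⊞ m, (p ⊞ m) ⊞ s(p, q, m) ⊞ p)  →  t(m ⊞ m ⊞ p ⊞ p ⊞ q ⊞ q, m ⊞ p ⊞ p ⊞ s(p, q, m))
  Sort arguments:  t(m ⊞ m ⊞ p ⊞ p ⊞ q ⊞ q, m ⊞ p ⊞ p ⊞ s(p, q, m)) ⊞ t(t(t(p, m), m ⊞ p ⊞ r(q, p, q)), r(m, q, p) ⊞ r(q, m, m) ⊞ r(q, m, q))

Answer: no — t(m ⊞ m ⊞ p ⊞ p ⊞ q ⊞ r(q, p, q), m ⊞ p ⊞ p ⊞ s(p, q, m)) ⊞ t(t(t(p, m), m ⊞ p ⊞ q), r(m, q, p) ⊞ r(q, m, m) ⊞ r(q, m, q)) vs t(m ⊞ m ⊞ p ⊞ p ⊞ q ⊞ q, m ⊞ p ⊞ p ⊞ s(p, q, m)) ⊞ t(t(t(p, m), m ⊞ p ⊞ r(q, p, q)), r(m, q, p) ⊞ r(q, m, m) ⊞ r(q, m, q))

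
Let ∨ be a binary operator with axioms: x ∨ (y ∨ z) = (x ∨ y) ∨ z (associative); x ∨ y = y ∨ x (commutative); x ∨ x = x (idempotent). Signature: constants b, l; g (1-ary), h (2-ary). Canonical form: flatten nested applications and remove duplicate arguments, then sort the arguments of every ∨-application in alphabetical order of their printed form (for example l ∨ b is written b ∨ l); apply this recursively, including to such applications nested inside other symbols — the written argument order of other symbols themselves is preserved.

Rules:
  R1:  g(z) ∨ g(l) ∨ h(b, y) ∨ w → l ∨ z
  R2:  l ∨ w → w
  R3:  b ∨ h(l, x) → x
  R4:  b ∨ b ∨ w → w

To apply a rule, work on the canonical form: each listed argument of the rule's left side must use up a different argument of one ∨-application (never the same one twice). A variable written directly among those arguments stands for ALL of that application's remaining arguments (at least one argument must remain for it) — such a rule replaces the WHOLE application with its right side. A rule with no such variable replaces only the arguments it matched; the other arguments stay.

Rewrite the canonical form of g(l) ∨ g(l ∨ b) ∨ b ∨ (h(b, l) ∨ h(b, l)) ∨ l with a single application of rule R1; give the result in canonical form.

Answer: b ∨ l

Derivation:
Canonical form:  b ∨ g(b ∨ l) ∨ g(l) ∨ h(b, l) ∨ l
R1 matches:  uses g(b ∨ l), g(l), h(b, l);  w := b ∨ l, y := l, z := b ∨ l
The variable takes the whole remainder — replace the entire application.
New term:  b ∨ l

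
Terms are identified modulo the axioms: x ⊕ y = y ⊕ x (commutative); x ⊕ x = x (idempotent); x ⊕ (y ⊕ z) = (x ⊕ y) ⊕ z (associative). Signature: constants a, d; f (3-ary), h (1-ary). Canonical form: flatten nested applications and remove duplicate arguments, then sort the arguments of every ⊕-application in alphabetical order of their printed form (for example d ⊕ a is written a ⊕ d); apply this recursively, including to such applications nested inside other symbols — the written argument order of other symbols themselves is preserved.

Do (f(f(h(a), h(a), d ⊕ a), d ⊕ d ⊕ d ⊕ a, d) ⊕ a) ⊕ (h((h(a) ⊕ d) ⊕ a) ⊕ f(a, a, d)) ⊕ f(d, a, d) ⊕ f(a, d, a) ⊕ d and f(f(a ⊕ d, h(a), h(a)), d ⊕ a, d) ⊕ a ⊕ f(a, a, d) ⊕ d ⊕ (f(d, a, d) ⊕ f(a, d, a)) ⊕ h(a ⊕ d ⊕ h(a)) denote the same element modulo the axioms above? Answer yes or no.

Left:  (f(f(h(a), h(a), d ⊕ a), d ⊕ d ⊕ d ⊕ a, d) ⊕ a) ⊕ (h((h(a) ⊕ d) ⊕ a) ⊕ f(a, a, d)) ⊕ f(d, a, d) ⊕ f(a, d, a) ⊕ d
  Un-nest:  f(f(h(a), h(a), d ⊕ a), d ⊕ d ⊕ d ⊕ a, d) ⊕ a ⊕ h((h(a) ⊕ d) ⊕ a) ⊕ f(a, a, d) ⊕ f(d, a, d) ⊕ f(a, d, a) ⊕ d
  Simplify inside:  f(f(h(a), h(a), d ⊕ a), d ⊕ d ⊕ d ⊕ a, d)  →  f(f(h(a), h(a), a ⊕ d), a ⊕ d, d)
  Inside:  h((h(a) ⊕ d) ⊕ a)  →  h(a ⊕ d ⊕ h(a))
  Order the arguments:  a ⊕ d ⊕ f(a, a, d) ⊕ f(a, d, a) ⊕ f(d, a, d) ⊕ f(f(h(a), h(a), a ⊕ d), a ⊕ d, d) ⊕ h(a ⊕ d ⊕ h(a))
Right:  f(f(a ⊕ d, h(a), h(a)), d ⊕ a, d) ⊕ a ⊕ f(a, a, d) ⊕ d ⊕ (f(d, a, d) ⊕ f(a, d, a)) ⊕ h(a ⊕ d ⊕ h(a))
  Flatten:  f(f(a ⊕ d, h(a), h(a)), d ⊕ a, d) ⊕ a ⊕ f(a, a, d) ⊕ d ⊕ f(d, a, d) ⊕ f(a, d, a) ⊕ h(a ⊕ d ⊕ h(a))
  Inside:  f(f(a ⊕ d, h(a), h(a)), d ⊕ a, d)  →  f(f(a ⊕ d, h(a), h(a)), a ⊕ d, d)
  Sort arguments:  a ⊕ d ⊕ f(a, a, d) ⊕ f(a, d, a) ⊕ f(d, a, d) ⊕ f(f(a ⊕ d, h(a), h(a)), a ⊕ d, d) ⊕ h(a ⊕ d ⊕ h(a))

Answer: no — a ⊕ d ⊕ f(a, a, d) ⊕ f(a, d, a) ⊕ f(d, a, d) ⊕ f(f(h(a), h(a), a ⊕ d), a ⊕ d, d) ⊕ h(a ⊕ d ⊕ h(a)) vs a ⊕ d ⊕ f(a, a, d) ⊕ f(a, d, a) ⊕ f(d, a, d) ⊕ f(f(a ⊕ d, h(a), h(a)), a ⊕ d, d) ⊕ h(a ⊕ d ⊕ h(a))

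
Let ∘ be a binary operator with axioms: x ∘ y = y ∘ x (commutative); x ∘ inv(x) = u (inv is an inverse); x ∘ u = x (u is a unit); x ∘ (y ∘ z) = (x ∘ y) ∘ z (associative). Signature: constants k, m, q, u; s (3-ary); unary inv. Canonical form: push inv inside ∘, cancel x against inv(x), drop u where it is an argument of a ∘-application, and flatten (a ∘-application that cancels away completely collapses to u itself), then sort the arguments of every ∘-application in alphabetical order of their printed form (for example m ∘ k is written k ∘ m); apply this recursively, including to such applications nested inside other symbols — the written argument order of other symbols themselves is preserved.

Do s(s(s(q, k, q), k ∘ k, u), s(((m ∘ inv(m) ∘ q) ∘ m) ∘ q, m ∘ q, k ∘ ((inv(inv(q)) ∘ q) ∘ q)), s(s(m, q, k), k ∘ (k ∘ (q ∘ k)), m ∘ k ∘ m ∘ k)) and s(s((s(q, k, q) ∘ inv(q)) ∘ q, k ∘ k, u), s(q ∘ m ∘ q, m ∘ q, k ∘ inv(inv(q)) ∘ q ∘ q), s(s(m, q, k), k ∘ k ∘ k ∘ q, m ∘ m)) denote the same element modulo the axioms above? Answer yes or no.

Left:  s(s(s(q, k, q), k ∘ k, u), s(((m ∘ inv(m) ∘ q) ∘ m) ∘ q, m ∘ q, k ∘ ((inv(inv(q)) ∘ q) ∘ q)), s(s(m, q, k), k ∘ (k ∘ (q ∘ k)), m ∘ k ∘ m ∘ k))
  Focus inside:  k ∘ ((inv(inv(q)) ∘ q) ∘ q)
  Push inv inside:  distribute inv over ∘ and collapse double inv
  Combine occurrences:  k ∘ q ∘ q ∘ q
  Rebuild:  s(s(s(q, k, q), k ∘ k, u), s(m ∘ q ∘ q, m ∘ q, k ∘ q ∘ q ∘ q), s(s(m, q, k), k ∘ k ∘ k ∘ q, k ∘ k ∘ m ∘ m))
Right:  s(s((s(q, k, q) ∘ inv(q)) ∘ q, k ∘ k, u), s(q ∘ m ∘ q, m ∘ q, k ∘ inv(inv(q)) ∘ q ∘ q), s(s(m, q, k), k ∘ k ∘ k ∘ q, m ∘ m))
  Work inside:  (s(q, k, q) ∘ inv(q)) ∘ q
  Inverses cancel:  q cancels
  Collect:  s(q, k, q)
  Reassemble:  s(s(s(q, k, q), k ∘ k, u), s(m ∘ q ∘ q, m ∘ q, k ∘ q ∘ q ∘ q), s(s(m, q, k), k ∘ k ∘ k ∘ q, m ∘ m))

Answer: no — s(s(s(q, k, q), k ∘ k, u), s(m ∘ q ∘ q, m ∘ q, k ∘ q ∘ q ∘ q), s(s(m, q, k), k ∘ k ∘ k ∘ q, k ∘ k ∘ m ∘ m)) vs s(s(s(q, k, q), k ∘ k, u), s(m ∘ q ∘ q, m ∘ q, k ∘ q ∘ q ∘ q), s(s(m, q, k), k ∘ k ∘ k ∘ q, m ∘ m))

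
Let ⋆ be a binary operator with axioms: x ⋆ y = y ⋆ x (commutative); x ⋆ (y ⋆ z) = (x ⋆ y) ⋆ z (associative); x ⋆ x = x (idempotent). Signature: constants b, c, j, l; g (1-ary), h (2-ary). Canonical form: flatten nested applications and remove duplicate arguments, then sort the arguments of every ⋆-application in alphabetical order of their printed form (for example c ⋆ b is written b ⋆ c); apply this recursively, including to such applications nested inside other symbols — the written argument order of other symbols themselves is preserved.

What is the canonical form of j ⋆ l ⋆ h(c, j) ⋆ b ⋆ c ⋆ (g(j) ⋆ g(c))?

Merge nested applications:  j ⋆ l ⋆ h(c, j) ⋆ b ⋆ c ⋆ g(j) ⋆ g(c)
Sort:  b ⋆ c ⋆ g(c) ⋆ g(j) ⋆ h(c, j) ⋆ j ⋆ l

Answer: b ⋆ c ⋆ g(c) ⋆ g(j) ⋆ h(c, j) ⋆ j ⋆ l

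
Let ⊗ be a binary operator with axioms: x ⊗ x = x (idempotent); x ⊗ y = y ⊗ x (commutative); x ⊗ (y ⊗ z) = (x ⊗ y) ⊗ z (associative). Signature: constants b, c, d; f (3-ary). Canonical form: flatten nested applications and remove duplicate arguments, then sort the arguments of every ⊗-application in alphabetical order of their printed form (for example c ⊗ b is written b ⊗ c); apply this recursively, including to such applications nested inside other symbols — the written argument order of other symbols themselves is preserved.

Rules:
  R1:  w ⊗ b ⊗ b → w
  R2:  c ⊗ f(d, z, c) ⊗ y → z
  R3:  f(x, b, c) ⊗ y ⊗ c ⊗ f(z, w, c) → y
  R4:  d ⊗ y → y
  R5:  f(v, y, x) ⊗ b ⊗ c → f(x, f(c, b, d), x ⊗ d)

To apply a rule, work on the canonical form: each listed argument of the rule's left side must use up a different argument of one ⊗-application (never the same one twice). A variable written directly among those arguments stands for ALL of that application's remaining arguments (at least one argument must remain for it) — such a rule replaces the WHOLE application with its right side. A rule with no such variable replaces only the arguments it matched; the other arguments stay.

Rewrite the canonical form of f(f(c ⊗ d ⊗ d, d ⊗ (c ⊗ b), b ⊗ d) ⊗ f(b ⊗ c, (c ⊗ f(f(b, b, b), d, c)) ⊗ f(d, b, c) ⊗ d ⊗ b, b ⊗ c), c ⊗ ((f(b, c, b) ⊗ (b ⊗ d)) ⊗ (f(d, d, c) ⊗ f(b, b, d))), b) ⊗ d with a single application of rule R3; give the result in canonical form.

Answer: d ⊗ f(f(b ⊗ c, b ⊗ d, b ⊗ c) ⊗ f(c ⊗ d, b ⊗ c ⊗ d, b ⊗ d), b ⊗ c ⊗ d ⊗ f(b, b, d) ⊗ f(b, c, b) ⊗ f(d, d, c), b)

Derivation:
Canonical form:  d ⊗ f(f(b ⊗ c, b ⊗ c ⊗ d ⊗ f(d, b, c) ⊗ f(f(b, b, b), d, c), b ⊗ c) ⊗ f(c ⊗ d, b ⊗ c ⊗ d, b ⊗ d), b ⊗ c ⊗ d ⊗ f(b, b, d) ⊗ f(b, c, b) ⊗ f(d, d, c), b)
Apply R3:  consuming c, f(d, b, c), f(f(b, b, b), d, c);  w := d, x := d, y := b ⊗ d, z := f(b, b, b)
The extension variable absorbs all remaining arguments, so the whole application is rewritten.
Result:  d ⊗ f(f(b ⊗ c, b ⊗ d, b ⊗ c) ⊗ f(c ⊗ d, b ⊗ c ⊗ d, b ⊗ d), b ⊗ c ⊗ d ⊗ f(b, b, d) ⊗ f(b, c, b) ⊗ f(d, d, c), b)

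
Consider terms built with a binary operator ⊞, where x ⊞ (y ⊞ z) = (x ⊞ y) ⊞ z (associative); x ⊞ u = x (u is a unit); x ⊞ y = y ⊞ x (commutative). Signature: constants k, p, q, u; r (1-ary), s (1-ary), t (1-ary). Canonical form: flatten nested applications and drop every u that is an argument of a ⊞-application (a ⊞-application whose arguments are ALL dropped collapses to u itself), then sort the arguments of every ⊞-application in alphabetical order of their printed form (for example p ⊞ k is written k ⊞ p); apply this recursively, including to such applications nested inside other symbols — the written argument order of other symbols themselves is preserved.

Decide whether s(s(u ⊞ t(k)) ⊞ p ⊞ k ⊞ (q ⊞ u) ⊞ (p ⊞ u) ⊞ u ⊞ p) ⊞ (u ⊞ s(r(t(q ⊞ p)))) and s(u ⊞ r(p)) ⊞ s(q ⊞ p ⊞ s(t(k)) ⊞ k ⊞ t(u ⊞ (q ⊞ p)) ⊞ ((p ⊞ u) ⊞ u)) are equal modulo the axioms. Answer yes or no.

Left:  s(s(u ⊞ t(k)) ⊞ p ⊞ k ⊞ (q ⊞ u) ⊞ (p ⊞ u) ⊞ u ⊞ p) ⊞ (u ⊞ s(r(t(q ⊞ p))))
  Un-nest:  s(s(u ⊞ t(k)) ⊞ p ⊞ k ⊞ (q ⊞ u) ⊞ (p ⊞ u) ⊞ u ⊞ p) ⊞ u ⊞ s(r(t(q ⊞ p)))
  Inside:  s(s(u ⊞ t(k)) ⊞ p ⊞ k ⊞ (q ⊞ u) ⊞ (p ⊞ u) ⊞ u ⊞ p)  →  s(k ⊞ p ⊞ p ⊞ p ⊞ q ⊞ s(t(k)))
  Inside:  s(r(t(q ⊞ p)))  →  s(r(t(p ⊞ q)))
  Drop the unit:  drop u
  Order the arguments:  s(k ⊞ p ⊞ p ⊞ p ⊞ q ⊞ s(t(k))) ⊞ s(r(t(p ⊞ q)))
Right:  s(u ⊞ r(p)) ⊞ s(q ⊞ p ⊞ s(t(k)) ⊞ k ⊞ t(u ⊞ (q ⊞ p)) ⊞ ((p ⊞ u) ⊞ u))
  Simplify inside:  s(u ⊞ r(p))  →  s(r(p))
  Simplify inside:  s(q ⊞ p ⊞ s(t(k)) ⊞ k ⊞ t(u ⊞ (q ⊞ p)) ⊞ ((p ⊞ u) ⊞ u))  →  s(k ⊞ p ⊞ p ⊞ q ⊞ s(t(k)) ⊞ t(p ⊞ q))
  Order the arguments:  s(k ⊞ p ⊞ p ⊞ q ⊞ s(t(k)) ⊞ t(p ⊞ q)) ⊞ s(r(p))

Answer: no — s(k ⊞ p ⊞ p ⊞ p ⊞ q ⊞ s(t(k))) ⊞ s(r(t(p ⊞ q))) vs s(k ⊞ p ⊞ p ⊞ q ⊞ s(t(k)) ⊞ t(p ⊞ q)) ⊞ s(r(p))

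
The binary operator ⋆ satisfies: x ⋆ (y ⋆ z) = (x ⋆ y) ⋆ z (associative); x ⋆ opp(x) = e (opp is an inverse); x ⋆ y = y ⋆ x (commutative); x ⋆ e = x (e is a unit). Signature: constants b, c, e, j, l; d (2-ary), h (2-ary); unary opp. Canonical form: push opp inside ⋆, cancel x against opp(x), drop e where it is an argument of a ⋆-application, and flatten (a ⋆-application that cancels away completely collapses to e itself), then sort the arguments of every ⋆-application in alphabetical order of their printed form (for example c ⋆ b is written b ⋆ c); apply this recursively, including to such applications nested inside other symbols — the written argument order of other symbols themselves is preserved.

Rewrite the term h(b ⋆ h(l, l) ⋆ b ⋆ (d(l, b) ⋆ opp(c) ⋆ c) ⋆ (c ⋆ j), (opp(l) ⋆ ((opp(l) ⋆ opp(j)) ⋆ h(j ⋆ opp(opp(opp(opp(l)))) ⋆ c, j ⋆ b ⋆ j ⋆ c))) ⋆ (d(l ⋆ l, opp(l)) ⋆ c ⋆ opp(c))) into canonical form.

Focus inside:  (opp(l) ⋆ ((opp(l) ⋆ opp(j)) ⋆ h(j ⋆ opp(opp(opp(opp(l)))) ⋆ c, j ⋆ b ⋆ j ⋆ c))) ⋆ (d(l ⋆ l, opp(l)) ⋆ c ⋆ opp(c))
Push opp inside:  distribute opp over ⋆ and collapse double opp
Cancel inverse pairs:  c cancels
Collect terms:  opp(l) ⋆ opp(l) ⋆ opp(j) ⋆ h(c ⋆ j ⋆ l, b ⋆ c ⋆ j ⋆ j) ⋆ d(l ⋆ l, opp(l))
Sort:  d(l ⋆ l, opp(l)) ⋆ h(c ⋆ j ⋆ l, b ⋆ c ⋆ j ⋆ j) ⋆ opp(j) ⋆ opp(l) ⋆ opp(l)
Put back:  h(b ⋆ b ⋆ c ⋆ d(l, b) ⋆ h(l, l) ⋆ j, d(l ⋆ l, opp(l)) ⋆ h(c ⋆ j ⋆ l, b ⋆ c ⋆ j ⋆ j) ⋆ opp(j) ⋆ opp(l) ⋆ opp(l))

Answer: h(b ⋆ b ⋆ c ⋆ d(l, b) ⋆ h(l, l) ⋆ j, d(l ⋆ l, opp(l)) ⋆ h(c ⋆ j ⋆ l, b ⋆ c ⋆ j ⋆ j) ⋆ opp(j) ⋆ opp(l) ⋆ opp(l))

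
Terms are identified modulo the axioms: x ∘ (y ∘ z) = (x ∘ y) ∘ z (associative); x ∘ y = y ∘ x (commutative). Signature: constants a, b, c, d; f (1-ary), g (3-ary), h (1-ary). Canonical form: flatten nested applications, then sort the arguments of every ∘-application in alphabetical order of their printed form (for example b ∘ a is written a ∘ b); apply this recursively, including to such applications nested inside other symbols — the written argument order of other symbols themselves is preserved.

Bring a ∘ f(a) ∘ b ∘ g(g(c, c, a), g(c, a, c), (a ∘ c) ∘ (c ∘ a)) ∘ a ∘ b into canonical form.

Answer: a ∘ a ∘ b ∘ b ∘ f(a) ∘ g(g(c, c, a), g(c, a, c), a ∘ a ∘ c ∘ c)

Derivation:
Inside:  g(g(c, c, a), g(c, a, c), (a ∘ c) ∘ (c ∘ a))  →  g(g(c, c, a), g(c, a, c), a ∘ a ∘ c ∘ c)
Sort:  a ∘ a ∘ b ∘ b ∘ f(a) ∘ g(g(c, c, a), g(c, a, c), a ∘ a ∘ c ∘ c)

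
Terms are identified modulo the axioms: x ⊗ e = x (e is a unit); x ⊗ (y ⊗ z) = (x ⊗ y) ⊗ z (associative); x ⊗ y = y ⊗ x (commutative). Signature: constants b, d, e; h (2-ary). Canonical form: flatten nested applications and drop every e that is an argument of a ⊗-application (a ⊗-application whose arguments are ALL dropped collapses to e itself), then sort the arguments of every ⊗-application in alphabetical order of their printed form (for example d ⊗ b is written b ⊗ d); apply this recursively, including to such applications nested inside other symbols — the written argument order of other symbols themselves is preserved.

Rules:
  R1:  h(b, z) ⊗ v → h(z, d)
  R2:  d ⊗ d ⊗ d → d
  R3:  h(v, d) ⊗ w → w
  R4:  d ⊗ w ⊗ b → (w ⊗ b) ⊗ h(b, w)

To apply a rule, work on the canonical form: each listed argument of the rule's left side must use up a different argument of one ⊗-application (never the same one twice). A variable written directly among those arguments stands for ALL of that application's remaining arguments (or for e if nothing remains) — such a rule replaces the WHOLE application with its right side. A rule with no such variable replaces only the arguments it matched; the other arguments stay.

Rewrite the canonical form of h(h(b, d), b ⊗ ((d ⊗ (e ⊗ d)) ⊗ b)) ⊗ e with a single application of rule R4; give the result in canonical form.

Answer: h(h(b, d), b ⊗ b ⊗ d ⊗ h(b, b ⊗ d))

Derivation:
Canonical form:  h(h(b, d), b ⊗ b ⊗ d ⊗ d)
Apply R4:  consuming b, d;  w := b ⊗ d
The variable takes the whole remainder — replace the entire application.
New term:  h(h(b, d), b ⊗ b ⊗ d ⊗ h(b, b ⊗ d))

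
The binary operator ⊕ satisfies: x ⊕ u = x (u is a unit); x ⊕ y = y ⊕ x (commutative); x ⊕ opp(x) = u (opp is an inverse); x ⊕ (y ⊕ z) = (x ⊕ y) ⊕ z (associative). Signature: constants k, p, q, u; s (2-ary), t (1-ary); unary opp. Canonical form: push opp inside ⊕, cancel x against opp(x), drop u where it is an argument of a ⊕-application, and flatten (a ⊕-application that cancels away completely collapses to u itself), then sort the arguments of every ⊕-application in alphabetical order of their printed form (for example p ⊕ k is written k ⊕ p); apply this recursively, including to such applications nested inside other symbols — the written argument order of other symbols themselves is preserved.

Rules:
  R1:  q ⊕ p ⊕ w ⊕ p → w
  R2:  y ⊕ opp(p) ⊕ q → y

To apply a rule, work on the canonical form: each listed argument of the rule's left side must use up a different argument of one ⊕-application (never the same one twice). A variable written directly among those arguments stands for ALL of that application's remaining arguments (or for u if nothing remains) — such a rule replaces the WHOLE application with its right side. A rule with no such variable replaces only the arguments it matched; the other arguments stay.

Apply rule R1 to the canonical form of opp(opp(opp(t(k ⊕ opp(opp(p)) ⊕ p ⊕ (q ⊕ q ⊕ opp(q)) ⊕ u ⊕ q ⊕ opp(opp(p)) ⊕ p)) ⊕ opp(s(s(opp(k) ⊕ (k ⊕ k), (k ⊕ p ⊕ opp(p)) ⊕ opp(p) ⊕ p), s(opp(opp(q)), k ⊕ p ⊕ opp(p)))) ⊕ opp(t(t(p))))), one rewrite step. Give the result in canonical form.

Answer: opp(s(s(k, k), s(q, k))) ⊕ opp(t(k ⊕ p ⊕ p ⊕ q)) ⊕ opp(t(t(p)))

Derivation:
Canonical form:  opp(s(s(k, k), s(q, k))) ⊕ opp(t(k ⊕ p ⊕ p ⊕ p ⊕ p ⊕ q ⊕ q)) ⊕ opp(t(t(p)))
Apply R1:  consuming p, p, q;  w := k ⊕ p ⊕ p ⊕ q
The variable takes the whole remainder — replace the entire application.
Giving:  opp(s(s(k, k), s(q, k))) ⊕ opp(t(k ⊕ p ⊕ p ⊕ q)) ⊕ opp(t(t(p)))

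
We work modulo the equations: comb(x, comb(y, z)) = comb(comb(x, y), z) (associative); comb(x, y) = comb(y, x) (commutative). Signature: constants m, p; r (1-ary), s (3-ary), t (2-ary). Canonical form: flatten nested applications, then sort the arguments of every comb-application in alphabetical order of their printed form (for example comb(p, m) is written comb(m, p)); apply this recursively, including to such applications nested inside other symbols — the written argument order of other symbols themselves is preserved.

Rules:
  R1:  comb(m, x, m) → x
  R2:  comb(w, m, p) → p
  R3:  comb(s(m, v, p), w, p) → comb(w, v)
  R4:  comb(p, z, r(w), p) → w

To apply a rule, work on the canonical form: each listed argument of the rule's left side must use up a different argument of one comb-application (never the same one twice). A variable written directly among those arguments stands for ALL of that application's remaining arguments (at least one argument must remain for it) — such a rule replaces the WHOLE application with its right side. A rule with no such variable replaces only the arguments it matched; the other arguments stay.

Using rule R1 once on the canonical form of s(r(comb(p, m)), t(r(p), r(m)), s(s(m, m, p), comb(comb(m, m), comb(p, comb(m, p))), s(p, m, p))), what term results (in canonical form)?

Answer: s(r(comb(m, p)), t(r(p), r(m)), s(s(m, m, p), comb(m, p, p), s(p, m, p)))

Derivation:
Canonical form:  s(r(comb(m, p)), t(r(p), r(m)), s(s(m, m, p), comb(m, m, m, p, p), s(p, m, p)))
R1 matches:  uses m, m;  x := comb(m, p, p)
Every leftover argument binds to the variable; the entire application is replaced.
Giving:  s(r(comb(m, p)), t(r(p), r(m)), s(s(m, m, p), comb(m, p, p), s(p, m, p)))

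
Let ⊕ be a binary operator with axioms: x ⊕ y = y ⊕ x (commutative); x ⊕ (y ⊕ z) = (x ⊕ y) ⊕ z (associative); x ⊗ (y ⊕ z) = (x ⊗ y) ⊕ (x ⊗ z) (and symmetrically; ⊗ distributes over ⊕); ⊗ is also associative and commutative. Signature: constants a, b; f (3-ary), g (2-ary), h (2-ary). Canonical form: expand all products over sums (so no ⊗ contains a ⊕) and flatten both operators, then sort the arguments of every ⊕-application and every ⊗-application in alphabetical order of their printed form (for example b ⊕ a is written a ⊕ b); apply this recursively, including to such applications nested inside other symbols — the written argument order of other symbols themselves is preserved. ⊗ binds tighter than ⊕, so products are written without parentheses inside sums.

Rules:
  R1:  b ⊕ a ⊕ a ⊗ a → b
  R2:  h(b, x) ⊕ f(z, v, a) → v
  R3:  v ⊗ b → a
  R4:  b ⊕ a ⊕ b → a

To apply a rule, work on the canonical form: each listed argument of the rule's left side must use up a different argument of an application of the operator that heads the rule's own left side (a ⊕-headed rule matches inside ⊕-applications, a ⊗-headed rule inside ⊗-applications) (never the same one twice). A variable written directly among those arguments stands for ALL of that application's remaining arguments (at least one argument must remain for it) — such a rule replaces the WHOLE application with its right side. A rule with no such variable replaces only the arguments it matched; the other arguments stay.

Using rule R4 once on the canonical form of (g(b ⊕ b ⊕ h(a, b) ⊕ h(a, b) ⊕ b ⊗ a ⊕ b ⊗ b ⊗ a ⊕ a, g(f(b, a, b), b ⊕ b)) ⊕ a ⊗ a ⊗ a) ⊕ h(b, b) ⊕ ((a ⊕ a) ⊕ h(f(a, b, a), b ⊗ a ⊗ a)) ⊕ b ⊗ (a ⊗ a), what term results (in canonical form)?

Canonical form:  a ⊕ a ⊕ a ⊗ a ⊗ a ⊕ a ⊗ a ⊗ b ⊕ g(a ⊕ a ⊗ b ⊕ a ⊗ b ⊗ b ⊕ b ⊕ b ⊕ h(a, b) ⊕ h(a, b), g(f(b, a, b), b ⊕ b)) ⊕ h(b, b) ⊕ h(f(a, b, a), a ⊗ a ⊗ b)
Match R4:  consume a, b, b
Result:  a ⊕ a ⊕ a ⊗ a ⊗ a ⊕ a ⊗ a ⊗ b ⊕ g(a ⊕ a ⊗ b ⊕ a ⊗ b ⊗ b ⊕ h(a, b) ⊕ h(a, b), g(f(b, a, b), b ⊕ b)) ⊕ h(b, b) ⊕ h(f(a, b, a), a ⊗ a ⊗ b)

Answer: a ⊕ a ⊕ a ⊗ a ⊗ a ⊕ a ⊗ a ⊗ b ⊕ g(a ⊕ a ⊗ b ⊕ a ⊗ b ⊗ b ⊕ h(a, b) ⊕ h(a, b), g(f(b, a, b), b ⊕ b)) ⊕ h(b, b) ⊕ h(f(a, b, a), a ⊗ a ⊗ b)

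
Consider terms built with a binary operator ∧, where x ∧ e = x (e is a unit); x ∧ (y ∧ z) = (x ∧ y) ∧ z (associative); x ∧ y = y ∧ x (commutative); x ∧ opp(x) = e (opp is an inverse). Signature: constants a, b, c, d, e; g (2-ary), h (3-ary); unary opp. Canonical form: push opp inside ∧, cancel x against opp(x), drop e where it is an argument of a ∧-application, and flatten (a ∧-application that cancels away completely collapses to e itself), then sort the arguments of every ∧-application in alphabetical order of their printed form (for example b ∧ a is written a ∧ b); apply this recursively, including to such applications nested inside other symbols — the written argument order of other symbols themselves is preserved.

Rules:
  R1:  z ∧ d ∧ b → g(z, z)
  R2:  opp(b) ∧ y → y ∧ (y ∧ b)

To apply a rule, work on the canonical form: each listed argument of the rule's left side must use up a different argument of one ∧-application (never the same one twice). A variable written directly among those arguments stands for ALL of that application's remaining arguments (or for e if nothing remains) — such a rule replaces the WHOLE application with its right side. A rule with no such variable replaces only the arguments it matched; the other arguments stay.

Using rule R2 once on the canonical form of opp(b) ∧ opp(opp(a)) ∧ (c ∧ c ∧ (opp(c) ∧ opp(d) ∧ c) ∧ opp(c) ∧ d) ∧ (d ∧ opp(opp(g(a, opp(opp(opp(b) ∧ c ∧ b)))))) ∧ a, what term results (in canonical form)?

Canonical form:  a ∧ a ∧ c ∧ d ∧ g(a, c) ∧ opp(b)
R2 matches:  uses opp(b);  y := a ∧ a ∧ c ∧ d ∧ g(a, c)
The extension variable absorbs all remaining arguments, so the whole application is rewritten.
New term:  a ∧ a ∧ a ∧ a ∧ b ∧ c ∧ c ∧ d ∧ d ∧ g(a, c) ∧ g(a, c)

Answer: a ∧ a ∧ a ∧ a ∧ b ∧ c ∧ c ∧ d ∧ d ∧ g(a, c) ∧ g(a, c)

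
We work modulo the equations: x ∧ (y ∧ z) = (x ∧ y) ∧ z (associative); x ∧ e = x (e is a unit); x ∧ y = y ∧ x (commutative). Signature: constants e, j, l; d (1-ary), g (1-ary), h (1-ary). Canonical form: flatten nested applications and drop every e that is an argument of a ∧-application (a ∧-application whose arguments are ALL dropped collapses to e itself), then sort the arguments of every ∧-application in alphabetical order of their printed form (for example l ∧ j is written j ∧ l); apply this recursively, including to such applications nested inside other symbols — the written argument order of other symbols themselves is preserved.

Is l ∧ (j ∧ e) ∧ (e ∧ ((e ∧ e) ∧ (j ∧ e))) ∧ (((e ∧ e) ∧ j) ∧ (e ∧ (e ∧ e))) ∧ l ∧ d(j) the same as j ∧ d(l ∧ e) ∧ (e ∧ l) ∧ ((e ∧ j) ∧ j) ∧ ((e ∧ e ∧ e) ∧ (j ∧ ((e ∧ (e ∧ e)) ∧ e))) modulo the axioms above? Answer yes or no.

Left:  l ∧ (j ∧ e) ∧ (e ∧ ((e ∧ e) ∧ (j ∧ e))) ∧ (((e ∧ e) ∧ j) ∧ (e ∧ (e ∧ e))) ∧ l ∧ d(j)
  Merge nested applications:  l ∧ j ∧ e ∧ e ∧ e ∧ e ∧ j ∧ e ∧ e ∧ e ∧ j ∧ e ∧ e ∧ e ∧ l ∧ d(j)
  Drop the unit:  drop e (×10)
  Sort:  d(j) ∧ j ∧ j ∧ j ∧ l ∧ l
Right:  j ∧ d(l ∧ e) ∧ (e ∧ l) ∧ ((e ∧ j) ∧ j) ∧ ((e ∧ e ∧ e) ∧ (j ∧ ((e ∧ (e ∧ e)) ∧ e)))
  Flatten:  j ∧ d(l ∧ e) ∧ e ∧ l ∧ e ∧ j ∧ j ∧ e ∧ e ∧ e ∧ j ∧ e ∧ e ∧ e ∧ e
  Simplify inside:  d(l ∧ e)  →  d(l)
  Units out:  drop e (×9)
  Sort arguments:  d(l) ∧ j ∧ j ∧ j ∧ j ∧ l

Answer: no — d(j) ∧ j ∧ j ∧ j ∧ l ∧ l vs d(l) ∧ j ∧ j ∧ j ∧ j ∧ l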